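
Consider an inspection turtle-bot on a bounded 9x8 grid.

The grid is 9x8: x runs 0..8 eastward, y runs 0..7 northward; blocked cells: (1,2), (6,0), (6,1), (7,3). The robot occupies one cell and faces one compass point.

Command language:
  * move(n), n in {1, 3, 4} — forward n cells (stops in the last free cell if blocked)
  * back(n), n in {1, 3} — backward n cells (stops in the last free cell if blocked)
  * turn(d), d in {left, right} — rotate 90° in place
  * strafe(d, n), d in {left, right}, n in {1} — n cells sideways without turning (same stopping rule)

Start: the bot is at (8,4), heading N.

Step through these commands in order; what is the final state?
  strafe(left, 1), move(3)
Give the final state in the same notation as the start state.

from: at (8,4), heading N
step 1 (strafe(left, 1)): at (7,4), heading N
step 2 (move(3)): at (7,7), heading N

at (7,7), heading N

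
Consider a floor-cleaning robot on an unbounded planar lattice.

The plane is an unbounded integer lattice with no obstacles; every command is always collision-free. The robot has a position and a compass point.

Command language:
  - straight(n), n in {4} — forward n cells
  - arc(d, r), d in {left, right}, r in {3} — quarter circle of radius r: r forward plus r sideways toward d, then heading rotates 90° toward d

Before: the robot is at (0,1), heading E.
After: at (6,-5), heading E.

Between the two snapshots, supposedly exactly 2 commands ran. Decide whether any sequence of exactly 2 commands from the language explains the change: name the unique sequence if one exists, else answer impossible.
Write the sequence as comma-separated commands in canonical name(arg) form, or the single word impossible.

key: heading stays E — rotations cancel among the 2 commands
t0: at (0,1), heading E
[1] after arc(right, 3): at (3,-2), heading S
[2] after arc(left, 3): at (6,-5), heading E
all 9 alternatives checked — unique.

arc(right, 3), arc(left, 3)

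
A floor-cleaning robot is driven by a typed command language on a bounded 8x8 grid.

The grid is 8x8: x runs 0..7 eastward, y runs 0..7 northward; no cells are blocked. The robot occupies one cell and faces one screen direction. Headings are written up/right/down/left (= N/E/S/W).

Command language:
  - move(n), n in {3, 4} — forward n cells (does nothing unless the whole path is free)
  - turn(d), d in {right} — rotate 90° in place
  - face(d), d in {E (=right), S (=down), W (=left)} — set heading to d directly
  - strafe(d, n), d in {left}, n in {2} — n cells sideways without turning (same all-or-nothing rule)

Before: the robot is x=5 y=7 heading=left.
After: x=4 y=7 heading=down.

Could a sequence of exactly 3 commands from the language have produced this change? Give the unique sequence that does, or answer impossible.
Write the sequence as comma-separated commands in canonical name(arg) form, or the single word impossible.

move(3), face(S), strafe(left, 2)

key: order matters: swapping move(3) and strafe(left, 2) lands elsewhere
begin: x=5 y=7 heading=left
t=1 move(3) ⇒ x=2 y=7 heading=left
t=2 face(S) ⇒ x=2 y=7 heading=down
t=3 strafe(left, 2) ⇒ x=4 y=7 heading=down
all 343 alternatives checked — unique.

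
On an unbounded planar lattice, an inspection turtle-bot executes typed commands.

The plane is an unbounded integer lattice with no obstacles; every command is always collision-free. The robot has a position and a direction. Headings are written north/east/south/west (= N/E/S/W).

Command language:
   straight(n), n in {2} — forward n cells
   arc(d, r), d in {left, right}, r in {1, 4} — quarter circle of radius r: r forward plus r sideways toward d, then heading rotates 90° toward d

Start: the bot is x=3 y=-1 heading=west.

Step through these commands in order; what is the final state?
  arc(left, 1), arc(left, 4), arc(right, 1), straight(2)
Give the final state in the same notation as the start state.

x=7 y=-9 heading=south

begin: x=3 y=-1 heading=west
[1] after arc(left, 1): x=2 y=-2 heading=south
[2] after arc(left, 4): x=6 y=-6 heading=east
[3] after arc(right, 1): x=7 y=-7 heading=south
[4] after straight(2): x=7 y=-9 heading=south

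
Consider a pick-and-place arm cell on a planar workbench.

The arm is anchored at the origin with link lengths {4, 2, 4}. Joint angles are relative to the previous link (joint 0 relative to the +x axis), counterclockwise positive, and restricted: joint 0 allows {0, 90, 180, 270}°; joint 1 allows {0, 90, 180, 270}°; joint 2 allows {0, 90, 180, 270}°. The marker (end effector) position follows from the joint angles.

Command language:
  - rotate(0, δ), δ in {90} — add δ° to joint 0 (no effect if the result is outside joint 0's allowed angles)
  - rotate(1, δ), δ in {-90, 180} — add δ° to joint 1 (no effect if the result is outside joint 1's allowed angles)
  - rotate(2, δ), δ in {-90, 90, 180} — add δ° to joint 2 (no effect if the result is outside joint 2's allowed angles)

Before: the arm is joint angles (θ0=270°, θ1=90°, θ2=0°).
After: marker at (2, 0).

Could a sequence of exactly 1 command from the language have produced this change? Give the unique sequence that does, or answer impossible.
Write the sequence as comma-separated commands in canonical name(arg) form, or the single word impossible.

begin: joint angles (θ0=270°, θ1=90°, θ2=0°)
t=1 rotate(2, 90) ⇒ joint angles (θ0=270°, θ1=90°, θ2=90°)
no other 1-command option fits: unique.

rotate(2, 90)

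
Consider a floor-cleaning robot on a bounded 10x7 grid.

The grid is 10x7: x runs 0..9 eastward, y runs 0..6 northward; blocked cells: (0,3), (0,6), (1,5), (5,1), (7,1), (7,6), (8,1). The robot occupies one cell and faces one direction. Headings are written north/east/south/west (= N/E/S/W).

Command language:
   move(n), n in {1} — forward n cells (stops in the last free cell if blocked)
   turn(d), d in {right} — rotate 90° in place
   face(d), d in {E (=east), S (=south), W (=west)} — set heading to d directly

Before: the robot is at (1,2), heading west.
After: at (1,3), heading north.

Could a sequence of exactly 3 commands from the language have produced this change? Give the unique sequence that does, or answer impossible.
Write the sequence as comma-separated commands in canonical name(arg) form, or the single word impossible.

face(W), turn(right), move(1)

key: position moved to (1,3) AND the heading swung to N — translation plus rotation needed
initial: at (1,2), heading west
t=1 face(W) ⇒ at (1,2), heading west
t=2 turn(right) ⇒ at (1,2), heading north
t=3 move(1) ⇒ at (1,3), heading north
no other 3-command option fits: unique.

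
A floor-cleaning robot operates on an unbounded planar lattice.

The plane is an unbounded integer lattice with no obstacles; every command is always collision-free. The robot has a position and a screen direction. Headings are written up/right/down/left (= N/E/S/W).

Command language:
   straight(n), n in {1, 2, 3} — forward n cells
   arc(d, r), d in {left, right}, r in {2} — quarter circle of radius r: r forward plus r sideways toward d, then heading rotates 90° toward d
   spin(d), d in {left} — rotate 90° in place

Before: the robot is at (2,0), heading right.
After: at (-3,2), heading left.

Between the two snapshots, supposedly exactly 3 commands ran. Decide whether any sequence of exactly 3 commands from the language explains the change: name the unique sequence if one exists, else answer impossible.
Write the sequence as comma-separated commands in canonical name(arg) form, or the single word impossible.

spin(left), arc(left, 2), straight(3)

key: running straight(3) before spin(left) would end elsewhere — order is forced
initial: at (2,0), heading right
t=1 spin(left) ⇒ at (2,0), heading up
t=2 arc(left, 2) ⇒ at (0,2), heading left
t=3 straight(3) ⇒ at (-3,2), heading left
uniquely the one of 216 3-step routes that fits.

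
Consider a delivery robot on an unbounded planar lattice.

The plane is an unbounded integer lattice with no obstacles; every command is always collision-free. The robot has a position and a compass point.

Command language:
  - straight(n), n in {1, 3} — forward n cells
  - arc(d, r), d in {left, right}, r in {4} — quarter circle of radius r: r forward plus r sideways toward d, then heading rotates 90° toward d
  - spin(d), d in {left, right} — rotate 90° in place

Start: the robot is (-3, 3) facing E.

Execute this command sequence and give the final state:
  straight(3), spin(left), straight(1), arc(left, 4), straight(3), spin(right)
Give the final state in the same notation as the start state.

(-7, 8) facing N

start: (-3, 3) facing E
t=1 straight(3) ⇒ (0, 3) facing E
t=2 spin(left) ⇒ (0, 3) facing N
t=3 straight(1) ⇒ (0, 4) facing N
t=4 arc(left, 4) ⇒ (-4, 8) facing W
t=5 straight(3) ⇒ (-7, 8) facing W
t=6 spin(right) ⇒ (-7, 8) facing N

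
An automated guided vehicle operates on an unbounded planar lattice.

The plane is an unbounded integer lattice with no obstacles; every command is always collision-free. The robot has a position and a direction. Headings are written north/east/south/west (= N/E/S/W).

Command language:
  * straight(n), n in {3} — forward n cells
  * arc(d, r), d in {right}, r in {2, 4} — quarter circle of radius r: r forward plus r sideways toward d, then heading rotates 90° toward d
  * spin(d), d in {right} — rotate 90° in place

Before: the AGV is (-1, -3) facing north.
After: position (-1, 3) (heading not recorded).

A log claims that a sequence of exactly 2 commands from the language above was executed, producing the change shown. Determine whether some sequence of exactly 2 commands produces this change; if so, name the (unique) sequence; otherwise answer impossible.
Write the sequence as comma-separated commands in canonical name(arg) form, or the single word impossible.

straight(3), straight(3)

initial: (-1, -3) facing north
[1] after straight(3): (-1, 0) facing north
[2] after straight(3): (-1, 3) facing north
no other 2-command option fits: unique.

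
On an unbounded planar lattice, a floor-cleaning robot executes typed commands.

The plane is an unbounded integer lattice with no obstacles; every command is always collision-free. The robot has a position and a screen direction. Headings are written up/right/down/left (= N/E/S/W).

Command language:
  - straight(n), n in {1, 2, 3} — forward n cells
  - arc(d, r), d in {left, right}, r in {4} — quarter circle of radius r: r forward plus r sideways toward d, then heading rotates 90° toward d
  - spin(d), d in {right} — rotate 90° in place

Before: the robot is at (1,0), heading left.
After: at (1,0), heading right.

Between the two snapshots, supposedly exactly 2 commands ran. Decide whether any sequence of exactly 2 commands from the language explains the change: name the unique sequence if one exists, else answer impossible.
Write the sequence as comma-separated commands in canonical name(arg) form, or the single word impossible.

spin(right), spin(right)

key: (1,0) unmoved — no command in the sequence translates
from: at (1,0), heading left
t=1 spin(right) ⇒ at (1,0), heading up
t=2 spin(right) ⇒ at (1,0), heading right
all 36 alternatives checked — unique.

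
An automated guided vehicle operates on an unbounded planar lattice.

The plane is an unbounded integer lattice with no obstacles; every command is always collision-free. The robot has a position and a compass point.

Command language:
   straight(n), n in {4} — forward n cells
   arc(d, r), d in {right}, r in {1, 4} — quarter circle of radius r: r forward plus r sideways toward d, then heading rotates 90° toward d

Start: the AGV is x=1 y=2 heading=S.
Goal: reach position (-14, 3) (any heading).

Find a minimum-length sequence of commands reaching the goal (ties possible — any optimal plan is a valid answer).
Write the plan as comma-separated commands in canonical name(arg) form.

arc(right, 4), straight(4), straight(4), arc(right, 4), arc(right, 1)

initial: x=1 y=2 heading=S
[1] after arc(right, 4): x=-3 y=-2 heading=W
[2] after straight(4): x=-7 y=-2 heading=W
[3] after straight(4): x=-11 y=-2 heading=W
[4] after arc(right, 4): x=-15 y=2 heading=N
[5] after arc(right, 1): x=-14 y=3 heading=E
no 4-step plan works, so 5 is optimal.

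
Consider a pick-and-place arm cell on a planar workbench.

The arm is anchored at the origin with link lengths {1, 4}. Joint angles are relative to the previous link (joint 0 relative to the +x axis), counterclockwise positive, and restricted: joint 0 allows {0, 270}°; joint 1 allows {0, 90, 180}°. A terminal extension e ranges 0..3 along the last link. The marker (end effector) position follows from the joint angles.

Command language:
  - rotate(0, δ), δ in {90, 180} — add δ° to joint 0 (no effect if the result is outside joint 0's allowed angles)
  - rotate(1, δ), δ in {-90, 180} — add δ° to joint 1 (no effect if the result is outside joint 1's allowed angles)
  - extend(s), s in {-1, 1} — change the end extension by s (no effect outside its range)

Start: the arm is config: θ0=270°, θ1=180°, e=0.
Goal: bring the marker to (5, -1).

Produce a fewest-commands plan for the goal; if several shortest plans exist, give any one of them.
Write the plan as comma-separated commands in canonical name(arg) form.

extend(1), rotate(1, -90)

begin: config: θ0=270°, θ1=180°, e=0
1. extend(1) → config: θ0=270°, θ1=180°, e=1
2. rotate(1, -90) → config: θ0=270°, θ1=90°, e=1
shorter routes all fall short; 2 is best.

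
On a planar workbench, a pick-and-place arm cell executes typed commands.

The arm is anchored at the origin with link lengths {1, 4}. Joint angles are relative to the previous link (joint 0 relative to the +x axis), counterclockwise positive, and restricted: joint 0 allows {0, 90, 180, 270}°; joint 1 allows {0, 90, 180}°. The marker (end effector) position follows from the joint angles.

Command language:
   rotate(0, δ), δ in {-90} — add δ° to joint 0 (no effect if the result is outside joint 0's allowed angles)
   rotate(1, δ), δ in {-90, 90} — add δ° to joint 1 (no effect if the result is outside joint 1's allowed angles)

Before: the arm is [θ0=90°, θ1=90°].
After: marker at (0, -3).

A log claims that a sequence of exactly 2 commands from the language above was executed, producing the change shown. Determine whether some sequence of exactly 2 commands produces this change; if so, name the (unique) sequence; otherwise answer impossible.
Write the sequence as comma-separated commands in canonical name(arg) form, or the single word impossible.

rotate(1, 90), rotate(1, 90)

start: [θ0=90°, θ1=90°]
[1] after rotate(1, 90): [θ0=90°, θ1=180°]
[2] after rotate(1, 90): [θ0=90°, θ1=180°]
no other 2-command option fits: unique.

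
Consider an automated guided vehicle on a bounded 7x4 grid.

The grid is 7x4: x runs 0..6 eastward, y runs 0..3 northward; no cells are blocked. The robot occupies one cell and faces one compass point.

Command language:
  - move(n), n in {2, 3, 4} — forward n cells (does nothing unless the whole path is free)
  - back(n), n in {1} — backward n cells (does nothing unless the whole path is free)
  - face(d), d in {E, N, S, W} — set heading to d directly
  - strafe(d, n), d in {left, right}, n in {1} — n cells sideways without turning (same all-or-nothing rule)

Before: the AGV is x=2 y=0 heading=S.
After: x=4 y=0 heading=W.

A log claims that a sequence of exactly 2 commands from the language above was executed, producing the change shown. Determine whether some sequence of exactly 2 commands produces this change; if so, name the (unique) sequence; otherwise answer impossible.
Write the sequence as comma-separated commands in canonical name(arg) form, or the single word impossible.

impossible

checked all 2-command options: none fits.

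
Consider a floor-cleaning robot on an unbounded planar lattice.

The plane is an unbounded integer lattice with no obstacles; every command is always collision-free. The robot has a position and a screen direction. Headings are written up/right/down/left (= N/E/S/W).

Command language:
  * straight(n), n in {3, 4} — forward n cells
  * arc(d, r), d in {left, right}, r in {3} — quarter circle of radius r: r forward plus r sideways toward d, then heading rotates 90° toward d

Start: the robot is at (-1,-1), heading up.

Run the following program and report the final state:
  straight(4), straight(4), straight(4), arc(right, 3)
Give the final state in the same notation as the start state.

at (2,14), heading right

from: at (-1,-1), heading up
step 1 (straight(4)): at (-1,3), heading up
step 2 (straight(4)): at (-1,7), heading up
step 3 (straight(4)): at (-1,11), heading up
step 4 (arc(right, 3)): at (2,14), heading right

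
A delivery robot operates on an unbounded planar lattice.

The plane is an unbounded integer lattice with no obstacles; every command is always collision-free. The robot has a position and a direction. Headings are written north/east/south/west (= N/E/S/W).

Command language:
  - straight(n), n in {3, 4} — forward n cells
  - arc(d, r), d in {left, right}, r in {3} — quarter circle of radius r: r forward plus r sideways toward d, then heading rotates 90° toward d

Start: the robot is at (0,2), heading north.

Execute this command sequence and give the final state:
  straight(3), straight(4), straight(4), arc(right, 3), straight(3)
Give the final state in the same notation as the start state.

initial: at (0,2), heading north
[1] after straight(3): at (0,5), heading north
[2] after straight(4): at (0,9), heading north
[3] after straight(4): at (0,13), heading north
[4] after arc(right, 3): at (3,16), heading east
[5] after straight(3): at (6,16), heading east

at (6,16), heading east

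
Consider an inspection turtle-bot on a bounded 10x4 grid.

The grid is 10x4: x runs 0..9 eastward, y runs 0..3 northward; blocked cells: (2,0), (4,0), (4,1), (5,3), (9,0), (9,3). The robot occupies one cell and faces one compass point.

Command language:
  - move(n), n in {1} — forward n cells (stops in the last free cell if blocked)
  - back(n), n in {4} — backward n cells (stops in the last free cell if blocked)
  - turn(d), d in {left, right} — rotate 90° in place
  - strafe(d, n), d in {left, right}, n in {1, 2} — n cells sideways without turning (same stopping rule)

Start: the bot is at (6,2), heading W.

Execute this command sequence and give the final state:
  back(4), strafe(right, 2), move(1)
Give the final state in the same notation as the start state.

from: at (6,2), heading W
step 1 (back(4)): at (9,2), heading W
step 2 (strafe(right, 2)): at (9,2), heading W
step 3 (move(1)): at (8,2), heading W

at (8,2), heading W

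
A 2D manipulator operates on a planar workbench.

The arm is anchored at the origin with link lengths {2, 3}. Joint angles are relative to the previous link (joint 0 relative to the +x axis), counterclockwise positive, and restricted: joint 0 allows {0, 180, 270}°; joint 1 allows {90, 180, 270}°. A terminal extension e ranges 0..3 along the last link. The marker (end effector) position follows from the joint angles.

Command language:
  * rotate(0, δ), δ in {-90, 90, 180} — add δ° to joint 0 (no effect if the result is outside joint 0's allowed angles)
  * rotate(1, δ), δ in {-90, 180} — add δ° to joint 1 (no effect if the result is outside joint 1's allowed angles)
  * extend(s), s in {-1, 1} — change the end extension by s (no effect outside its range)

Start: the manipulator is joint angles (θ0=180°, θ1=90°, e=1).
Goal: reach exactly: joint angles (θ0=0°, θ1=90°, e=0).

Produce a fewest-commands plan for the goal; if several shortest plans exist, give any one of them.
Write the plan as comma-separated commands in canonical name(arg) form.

extend(-1), rotate(0, 180)

initial: joint angles (θ0=180°, θ1=90°, e=1)
1. extend(-1) → joint angles (θ0=180°, θ1=90°, e=0)
2. rotate(0, 180) → joint angles (θ0=0°, θ1=90°, e=0)
shorter routes all fall short; 2 is best.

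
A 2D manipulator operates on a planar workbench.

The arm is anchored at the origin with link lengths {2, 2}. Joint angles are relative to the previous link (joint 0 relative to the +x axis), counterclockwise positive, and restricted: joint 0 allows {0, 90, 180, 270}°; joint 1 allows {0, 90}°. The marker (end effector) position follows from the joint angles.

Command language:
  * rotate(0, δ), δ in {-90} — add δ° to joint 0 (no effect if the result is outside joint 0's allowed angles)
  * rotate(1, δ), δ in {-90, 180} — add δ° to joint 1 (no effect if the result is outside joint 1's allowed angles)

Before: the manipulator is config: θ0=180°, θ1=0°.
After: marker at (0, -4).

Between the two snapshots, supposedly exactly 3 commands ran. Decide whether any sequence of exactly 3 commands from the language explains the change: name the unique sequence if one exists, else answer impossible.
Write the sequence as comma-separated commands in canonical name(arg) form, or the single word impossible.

initial: config: θ0=180°, θ1=0°
t=1 rotate(0, -90) ⇒ config: θ0=90°, θ1=0°
t=2 rotate(0, -90) ⇒ config: θ0=0°, θ1=0°
t=3 rotate(0, -90) ⇒ config: θ0=270°, θ1=0°
all 27 alternatives checked — unique.

rotate(0, -90), rotate(0, -90), rotate(0, -90)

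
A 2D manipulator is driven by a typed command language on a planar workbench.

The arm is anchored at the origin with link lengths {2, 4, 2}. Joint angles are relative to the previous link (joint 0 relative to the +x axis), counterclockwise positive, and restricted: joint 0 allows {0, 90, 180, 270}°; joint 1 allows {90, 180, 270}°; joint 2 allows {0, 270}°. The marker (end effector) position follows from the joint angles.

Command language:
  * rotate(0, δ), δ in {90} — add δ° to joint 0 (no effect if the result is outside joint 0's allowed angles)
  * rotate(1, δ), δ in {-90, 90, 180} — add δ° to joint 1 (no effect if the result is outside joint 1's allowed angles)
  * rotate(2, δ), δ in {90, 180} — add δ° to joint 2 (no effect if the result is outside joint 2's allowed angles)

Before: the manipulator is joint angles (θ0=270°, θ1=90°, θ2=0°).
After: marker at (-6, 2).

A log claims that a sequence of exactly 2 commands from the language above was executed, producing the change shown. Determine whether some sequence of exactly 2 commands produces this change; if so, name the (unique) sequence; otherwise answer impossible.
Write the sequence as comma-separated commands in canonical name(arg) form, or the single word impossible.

rotate(0, 90), rotate(0, 90)

t0: joint angles (θ0=270°, θ1=90°, θ2=0°)
t=1 rotate(0, 90) ⇒ joint angles (θ0=0°, θ1=90°, θ2=0°)
t=2 rotate(0, 90) ⇒ joint angles (θ0=90°, θ1=90°, θ2=0°)
no rival 2-sequence matches.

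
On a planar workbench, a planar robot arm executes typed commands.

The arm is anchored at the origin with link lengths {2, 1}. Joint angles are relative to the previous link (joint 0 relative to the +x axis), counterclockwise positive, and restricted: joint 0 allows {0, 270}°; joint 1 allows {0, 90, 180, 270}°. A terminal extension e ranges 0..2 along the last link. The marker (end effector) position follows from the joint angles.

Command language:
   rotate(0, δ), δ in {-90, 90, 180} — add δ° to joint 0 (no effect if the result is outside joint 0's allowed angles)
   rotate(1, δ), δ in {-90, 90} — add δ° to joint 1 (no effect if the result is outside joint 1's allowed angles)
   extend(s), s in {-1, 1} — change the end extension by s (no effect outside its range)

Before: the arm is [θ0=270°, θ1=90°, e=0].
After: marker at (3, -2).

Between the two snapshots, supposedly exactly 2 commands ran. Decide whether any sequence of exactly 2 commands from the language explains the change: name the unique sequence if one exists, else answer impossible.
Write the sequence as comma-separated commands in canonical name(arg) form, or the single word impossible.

t0: [θ0=270°, θ1=90°, e=0]
1. extend(1) → [θ0=270°, θ1=90°, e=1]
2. extend(1) → [θ0=270°, θ1=90°, e=2]
no rival 2-sequence matches.

extend(1), extend(1)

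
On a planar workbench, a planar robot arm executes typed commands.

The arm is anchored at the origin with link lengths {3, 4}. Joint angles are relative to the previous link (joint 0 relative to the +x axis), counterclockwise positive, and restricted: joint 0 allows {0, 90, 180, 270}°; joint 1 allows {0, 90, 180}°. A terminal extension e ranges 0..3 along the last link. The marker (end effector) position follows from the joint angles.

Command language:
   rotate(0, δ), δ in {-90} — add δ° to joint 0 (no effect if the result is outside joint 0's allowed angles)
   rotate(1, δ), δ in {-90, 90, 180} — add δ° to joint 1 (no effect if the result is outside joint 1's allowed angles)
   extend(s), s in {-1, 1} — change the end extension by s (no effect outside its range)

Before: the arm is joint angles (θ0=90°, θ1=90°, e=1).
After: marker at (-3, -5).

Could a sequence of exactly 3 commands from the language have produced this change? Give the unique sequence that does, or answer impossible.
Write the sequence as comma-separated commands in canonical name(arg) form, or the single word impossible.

initial: joint angles (θ0=90°, θ1=90°, e=1)
1. rotate(0, -90) → joint angles (θ0=0°, θ1=90°, e=1)
2. rotate(0, -90) → joint angles (θ0=270°, θ1=90°, e=1)
3. rotate(0, -90) → joint angles (θ0=180°, θ1=90°, e=1)
all 216 alternatives checked — unique.

rotate(0, -90), rotate(0, -90), rotate(0, -90)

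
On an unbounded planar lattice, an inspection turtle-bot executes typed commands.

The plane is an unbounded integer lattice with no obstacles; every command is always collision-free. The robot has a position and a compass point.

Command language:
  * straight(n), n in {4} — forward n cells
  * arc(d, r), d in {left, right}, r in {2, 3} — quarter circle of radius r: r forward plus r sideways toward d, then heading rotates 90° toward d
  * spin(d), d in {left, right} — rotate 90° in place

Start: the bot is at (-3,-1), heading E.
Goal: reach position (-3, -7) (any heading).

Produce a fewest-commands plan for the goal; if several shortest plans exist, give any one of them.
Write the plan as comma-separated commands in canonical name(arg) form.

begin: at (-3,-1), heading E
1. arc(right, 3) → at (0,-4), heading S
2. arc(right, 3) → at (-3,-7), heading W
no 1-step plan works, so 2 is optimal.

arc(right, 3), arc(right, 3)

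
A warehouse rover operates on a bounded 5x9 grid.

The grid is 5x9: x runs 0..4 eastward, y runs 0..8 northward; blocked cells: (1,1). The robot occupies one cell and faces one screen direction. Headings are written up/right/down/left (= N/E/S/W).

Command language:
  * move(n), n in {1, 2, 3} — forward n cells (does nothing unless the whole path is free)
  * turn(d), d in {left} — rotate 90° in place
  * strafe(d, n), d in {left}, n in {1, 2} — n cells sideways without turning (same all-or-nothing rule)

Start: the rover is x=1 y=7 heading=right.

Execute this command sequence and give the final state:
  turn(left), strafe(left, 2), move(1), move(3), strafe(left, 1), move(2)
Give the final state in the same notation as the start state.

begin: x=1 y=7 heading=right
1. turn(left) → x=1 y=7 heading=up
2. strafe(left, 2) → x=1 y=7 heading=up
3. move(1) → x=1 y=8 heading=up
4. move(3) → x=1 y=8 heading=up
5. strafe(left, 1) → x=0 y=8 heading=up
6. move(2) → x=0 y=8 heading=up

x=0 y=8 heading=up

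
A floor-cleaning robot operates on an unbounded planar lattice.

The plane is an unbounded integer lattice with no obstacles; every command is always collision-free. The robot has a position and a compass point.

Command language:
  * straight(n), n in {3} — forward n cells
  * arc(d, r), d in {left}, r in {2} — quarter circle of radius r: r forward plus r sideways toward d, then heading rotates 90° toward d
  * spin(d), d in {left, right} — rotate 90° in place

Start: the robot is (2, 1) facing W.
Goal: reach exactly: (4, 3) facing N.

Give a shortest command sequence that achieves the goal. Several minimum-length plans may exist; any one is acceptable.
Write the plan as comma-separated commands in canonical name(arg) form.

spin(right), spin(right), arc(left, 2)

start: (2, 1) facing W
t=1 spin(right) ⇒ (2, 1) facing N
t=2 spin(right) ⇒ (2, 1) facing E
t=3 arc(left, 2) ⇒ (4, 3) facing N
shorter routes all fall short; 3 is best.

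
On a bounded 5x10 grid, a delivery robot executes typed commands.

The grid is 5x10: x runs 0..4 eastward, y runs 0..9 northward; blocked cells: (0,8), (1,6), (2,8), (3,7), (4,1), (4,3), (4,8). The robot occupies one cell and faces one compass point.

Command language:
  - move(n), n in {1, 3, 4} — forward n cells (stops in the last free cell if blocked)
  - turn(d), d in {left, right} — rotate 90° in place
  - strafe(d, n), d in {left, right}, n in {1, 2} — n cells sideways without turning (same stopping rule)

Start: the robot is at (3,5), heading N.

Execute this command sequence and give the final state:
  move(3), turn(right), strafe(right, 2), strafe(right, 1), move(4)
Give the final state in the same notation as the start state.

at (3,3), heading E

from: at (3,5), heading N
t=1 move(3) ⇒ at (3,6), heading N
t=2 turn(right) ⇒ at (3,6), heading E
t=3 strafe(right, 2) ⇒ at (3,4), heading E
t=4 strafe(right, 1) ⇒ at (3,3), heading E
t=5 move(4) ⇒ at (3,3), heading E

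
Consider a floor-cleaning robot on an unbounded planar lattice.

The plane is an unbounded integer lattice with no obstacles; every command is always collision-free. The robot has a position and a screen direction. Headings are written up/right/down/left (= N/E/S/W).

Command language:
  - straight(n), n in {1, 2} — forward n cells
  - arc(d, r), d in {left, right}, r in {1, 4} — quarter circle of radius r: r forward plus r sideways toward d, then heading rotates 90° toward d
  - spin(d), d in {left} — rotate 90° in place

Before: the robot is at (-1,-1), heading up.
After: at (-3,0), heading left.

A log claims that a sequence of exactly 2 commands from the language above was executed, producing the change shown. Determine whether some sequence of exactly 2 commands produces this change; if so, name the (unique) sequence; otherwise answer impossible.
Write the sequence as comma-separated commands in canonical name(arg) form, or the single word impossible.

arc(left, 1), straight(1)

key: order matters: swapping arc(left, 1) and straight(1) lands elsewhere
from: at (-1,-1), heading up
1. arc(left, 1) → at (-2,0), heading left
2. straight(1) → at (-3,0), heading left
no rival 2-sequence matches.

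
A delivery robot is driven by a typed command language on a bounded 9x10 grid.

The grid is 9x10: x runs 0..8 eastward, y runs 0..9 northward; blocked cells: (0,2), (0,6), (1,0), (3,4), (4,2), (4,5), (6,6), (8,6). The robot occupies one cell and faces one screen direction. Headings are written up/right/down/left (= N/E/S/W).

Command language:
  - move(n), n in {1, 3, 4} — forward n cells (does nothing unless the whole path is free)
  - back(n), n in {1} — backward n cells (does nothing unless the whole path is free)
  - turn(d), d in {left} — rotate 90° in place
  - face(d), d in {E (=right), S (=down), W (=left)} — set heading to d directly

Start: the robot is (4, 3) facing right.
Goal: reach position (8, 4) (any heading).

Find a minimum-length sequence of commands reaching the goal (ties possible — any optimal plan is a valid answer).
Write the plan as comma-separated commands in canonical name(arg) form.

move(4), turn(left), move(1)

begin: (4, 3) facing right
1. move(4) → (8, 3) facing right
2. turn(left) → (8, 3) facing up
3. move(1) → (8, 4) facing up
shorter routes all fall short; 3 is best.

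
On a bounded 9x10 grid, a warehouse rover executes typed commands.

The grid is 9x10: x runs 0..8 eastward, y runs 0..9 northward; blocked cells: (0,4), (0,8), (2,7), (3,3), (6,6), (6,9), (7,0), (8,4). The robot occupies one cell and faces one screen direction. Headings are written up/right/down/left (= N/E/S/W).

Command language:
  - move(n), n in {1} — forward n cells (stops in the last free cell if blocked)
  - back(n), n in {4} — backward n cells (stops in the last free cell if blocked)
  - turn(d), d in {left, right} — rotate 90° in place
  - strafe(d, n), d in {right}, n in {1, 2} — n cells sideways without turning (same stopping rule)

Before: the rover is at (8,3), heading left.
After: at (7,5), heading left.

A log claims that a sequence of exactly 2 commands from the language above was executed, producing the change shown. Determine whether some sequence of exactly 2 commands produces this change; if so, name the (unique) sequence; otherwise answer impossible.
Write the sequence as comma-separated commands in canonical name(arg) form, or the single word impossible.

key: running strafe(right, 2) before move(1) would end elsewhere — order is forced
initial: at (8,3), heading left
1. move(1) → at (7,3), heading left
2. strafe(right, 2) → at (7,5), heading left
no rival 2-sequence matches.

move(1), strafe(right, 2)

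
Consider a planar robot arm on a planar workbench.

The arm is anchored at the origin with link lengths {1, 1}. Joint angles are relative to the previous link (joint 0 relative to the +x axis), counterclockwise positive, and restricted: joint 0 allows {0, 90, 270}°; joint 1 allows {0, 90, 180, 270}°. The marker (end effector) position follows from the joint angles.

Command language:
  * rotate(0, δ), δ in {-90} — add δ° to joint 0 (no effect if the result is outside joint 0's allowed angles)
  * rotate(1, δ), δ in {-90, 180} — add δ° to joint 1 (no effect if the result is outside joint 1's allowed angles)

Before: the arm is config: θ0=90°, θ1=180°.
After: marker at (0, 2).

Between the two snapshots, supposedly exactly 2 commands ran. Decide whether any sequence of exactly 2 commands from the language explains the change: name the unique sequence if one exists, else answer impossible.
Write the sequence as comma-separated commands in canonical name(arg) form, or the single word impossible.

initial: config: θ0=90°, θ1=180°
step 1 (rotate(1, -90)): config: θ0=90°, θ1=90°
step 2 (rotate(1, -90)): config: θ0=90°, θ1=0°
no other 2-command option fits: unique.

rotate(1, -90), rotate(1, -90)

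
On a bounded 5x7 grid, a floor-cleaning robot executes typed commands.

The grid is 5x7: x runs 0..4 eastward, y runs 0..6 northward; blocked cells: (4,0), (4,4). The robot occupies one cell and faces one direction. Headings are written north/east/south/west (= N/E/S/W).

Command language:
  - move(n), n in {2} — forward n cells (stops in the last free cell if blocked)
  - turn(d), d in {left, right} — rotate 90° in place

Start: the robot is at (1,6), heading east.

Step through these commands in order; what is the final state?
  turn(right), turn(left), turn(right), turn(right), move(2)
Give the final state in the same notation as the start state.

at (0,6), heading west

t0: at (1,6), heading east
t=1 turn(right) ⇒ at (1,6), heading south
t=2 turn(left) ⇒ at (1,6), heading east
t=3 turn(right) ⇒ at (1,6), heading south
t=4 turn(right) ⇒ at (1,6), heading west
t=5 move(2) ⇒ at (0,6), heading west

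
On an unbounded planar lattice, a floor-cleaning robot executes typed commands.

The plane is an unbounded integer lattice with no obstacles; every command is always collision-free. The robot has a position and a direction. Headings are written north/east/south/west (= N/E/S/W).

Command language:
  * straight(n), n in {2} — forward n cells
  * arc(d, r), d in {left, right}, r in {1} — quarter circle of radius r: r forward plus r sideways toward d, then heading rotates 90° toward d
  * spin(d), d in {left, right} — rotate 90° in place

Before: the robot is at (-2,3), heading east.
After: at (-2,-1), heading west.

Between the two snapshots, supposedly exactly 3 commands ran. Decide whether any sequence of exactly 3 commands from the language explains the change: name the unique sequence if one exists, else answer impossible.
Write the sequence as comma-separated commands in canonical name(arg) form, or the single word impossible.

arc(right, 1), straight(2), arc(right, 1)

key: cell and facing (now W) both changed — the 3 commands mix motion and turning
start: at (-2,3), heading east
1. arc(right, 1) → at (-1,2), heading south
2. straight(2) → at (-1,0), heading south
3. arc(right, 1) → at (-2,-1), heading west
no other 3-command option fits: unique.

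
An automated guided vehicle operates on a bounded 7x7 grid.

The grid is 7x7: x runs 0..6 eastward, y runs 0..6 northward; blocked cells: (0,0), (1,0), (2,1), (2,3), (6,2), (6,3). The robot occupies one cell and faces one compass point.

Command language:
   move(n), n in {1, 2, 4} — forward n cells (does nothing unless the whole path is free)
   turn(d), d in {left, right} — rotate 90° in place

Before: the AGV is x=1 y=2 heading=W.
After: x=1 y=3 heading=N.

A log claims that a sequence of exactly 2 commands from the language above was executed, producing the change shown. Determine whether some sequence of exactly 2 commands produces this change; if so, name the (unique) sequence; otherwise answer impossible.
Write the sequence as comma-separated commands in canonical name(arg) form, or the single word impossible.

key: position moved to (1,3) AND the heading swung to N — translation plus rotation needed
initial: x=1 y=2 heading=W
1. turn(right) → x=1 y=2 heading=N
2. move(1) → x=1 y=3 heading=N
all 25 alternatives checked — unique.

turn(right), move(1)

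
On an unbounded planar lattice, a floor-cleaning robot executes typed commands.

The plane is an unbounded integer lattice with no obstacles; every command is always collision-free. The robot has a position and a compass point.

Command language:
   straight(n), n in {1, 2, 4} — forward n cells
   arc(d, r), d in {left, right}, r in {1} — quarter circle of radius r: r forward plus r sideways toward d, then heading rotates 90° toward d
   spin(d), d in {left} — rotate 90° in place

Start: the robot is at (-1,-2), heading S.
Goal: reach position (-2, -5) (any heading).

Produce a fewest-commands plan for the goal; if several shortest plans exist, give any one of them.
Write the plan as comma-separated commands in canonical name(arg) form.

straight(2), arc(right, 1)

initial: at (-1,-2), heading S
t=1 straight(2) ⇒ at (-1,-4), heading S
t=2 arc(right, 1) ⇒ at (-2,-5), heading W
nothing shorter than 2 reaches the goal.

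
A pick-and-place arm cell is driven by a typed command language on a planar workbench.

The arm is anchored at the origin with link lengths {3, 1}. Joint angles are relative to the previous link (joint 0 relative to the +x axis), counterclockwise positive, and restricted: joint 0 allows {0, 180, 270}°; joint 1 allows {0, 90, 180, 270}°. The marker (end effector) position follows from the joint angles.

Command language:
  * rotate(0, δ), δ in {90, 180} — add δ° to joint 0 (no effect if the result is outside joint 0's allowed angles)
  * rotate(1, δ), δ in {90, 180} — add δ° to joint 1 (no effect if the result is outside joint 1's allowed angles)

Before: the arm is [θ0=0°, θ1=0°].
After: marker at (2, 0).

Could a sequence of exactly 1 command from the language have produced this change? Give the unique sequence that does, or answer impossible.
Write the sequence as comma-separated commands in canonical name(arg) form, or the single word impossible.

rotate(1, 180)

start: [θ0=0°, θ1=0°]
1. rotate(1, 180) → [θ0=0°, θ1=180°]
uniquely the one of 4 1-step routes that fits.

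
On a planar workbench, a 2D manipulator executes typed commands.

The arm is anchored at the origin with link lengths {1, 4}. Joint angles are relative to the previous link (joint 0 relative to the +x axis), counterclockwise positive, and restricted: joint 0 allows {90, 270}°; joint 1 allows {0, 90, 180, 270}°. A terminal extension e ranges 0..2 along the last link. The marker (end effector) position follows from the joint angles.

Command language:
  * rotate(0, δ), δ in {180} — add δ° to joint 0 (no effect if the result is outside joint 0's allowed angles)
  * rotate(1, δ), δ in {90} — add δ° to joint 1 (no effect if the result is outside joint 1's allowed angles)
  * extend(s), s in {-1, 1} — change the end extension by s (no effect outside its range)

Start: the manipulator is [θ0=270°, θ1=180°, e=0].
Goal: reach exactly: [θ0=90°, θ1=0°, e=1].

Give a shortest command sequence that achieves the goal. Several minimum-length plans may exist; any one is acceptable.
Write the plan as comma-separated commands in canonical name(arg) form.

rotate(1, 90), rotate(1, 90), rotate(0, 180), extend(1)

initial: [θ0=270°, θ1=180°, e=0]
1. rotate(1, 90) → [θ0=270°, θ1=270°, e=0]
2. rotate(1, 90) → [θ0=270°, θ1=0°, e=0]
3. rotate(0, 180) → [θ0=90°, θ1=0°, e=0]
4. extend(1) → [θ0=90°, θ1=0°, e=1]
shorter routes all fall short; 4 is best.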